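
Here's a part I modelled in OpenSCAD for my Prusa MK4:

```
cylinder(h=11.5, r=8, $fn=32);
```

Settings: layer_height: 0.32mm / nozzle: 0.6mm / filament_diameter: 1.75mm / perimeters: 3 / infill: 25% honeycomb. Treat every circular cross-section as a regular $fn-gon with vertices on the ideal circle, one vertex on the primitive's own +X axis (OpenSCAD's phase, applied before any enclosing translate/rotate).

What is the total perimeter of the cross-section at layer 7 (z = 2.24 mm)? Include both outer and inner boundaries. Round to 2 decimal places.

At z = 2.24 mm: the r=8 cylinder gives a regular 32-gon of circumradius 8 (constant along its height) (perimeter = 2·32·8.000·sin(180°/32) = 50.18 mm). Overall, the cross-section is a single solid region. Total boundary length (outer) = 50.18 mm.

50.18 mm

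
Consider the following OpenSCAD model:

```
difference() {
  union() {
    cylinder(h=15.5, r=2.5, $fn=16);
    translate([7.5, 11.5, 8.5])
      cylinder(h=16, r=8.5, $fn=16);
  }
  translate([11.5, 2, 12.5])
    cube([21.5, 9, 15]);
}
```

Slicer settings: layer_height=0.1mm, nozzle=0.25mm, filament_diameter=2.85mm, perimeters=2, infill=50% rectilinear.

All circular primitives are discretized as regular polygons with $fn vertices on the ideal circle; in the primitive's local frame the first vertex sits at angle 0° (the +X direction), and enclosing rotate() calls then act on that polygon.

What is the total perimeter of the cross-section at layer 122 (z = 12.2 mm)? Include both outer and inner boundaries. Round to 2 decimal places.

At z = 12.2 mm: the cylinder: section is a regular 16-gon, circumradius r=2.5 (perimeter = 2·16·2.500·sin(180°/16) = 15.61 mm); the r=8.5 cylinder at (7.5, 11.5) contributes a regular 16-gon of circumradius 8.5 (perimeter = 2·16·8.500·sin(180°/16) = 53.06 mm); Combining (union): the 2 present regions are separate (no shared area or edge), so areas and boundary lengths simply add and each stays a separate island — boundary = 68.67 mm; the cube at (11.5, 2) does not reach this height (z outside [12.5, 27.5]); Subtracting the remaining from the first: none of the subtracted shapes is present at this height, so that combined region is unchanged — boundary = 68.67 mm. Overall, the cross-section has 2 separate islands. Total boundary length (outer) = 68.67 mm.

68.67 mm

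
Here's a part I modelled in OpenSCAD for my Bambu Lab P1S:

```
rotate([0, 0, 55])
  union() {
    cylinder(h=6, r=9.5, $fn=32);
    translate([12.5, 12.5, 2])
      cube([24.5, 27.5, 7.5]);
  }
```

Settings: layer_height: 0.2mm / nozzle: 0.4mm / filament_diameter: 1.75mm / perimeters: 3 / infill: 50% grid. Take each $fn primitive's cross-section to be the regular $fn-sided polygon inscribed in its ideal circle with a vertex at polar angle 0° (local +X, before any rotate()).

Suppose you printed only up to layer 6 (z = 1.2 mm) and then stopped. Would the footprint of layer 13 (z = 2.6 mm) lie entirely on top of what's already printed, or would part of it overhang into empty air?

part overhangs

Compare the two slices. At z = 1.2: the r=9.5 cylinder contributes a regular 32-gon of circumradius 9.5 (area = (32/2)·9.500²·sin(360°/32) = 281.71 mm²); the cube at (12.5, 12.5) is not intersected at this z (z outside [2, 9.5]); Merging all regions: only the r=9.5 cylinder is present, so the union is just that shape — area = 281.71 mm²; (whole slice rotated 55° about Z — lengths, areas and connectivity unchanged). At z = 2.6: the cylinder: section is a regular 32-gon, circumradius r=9.5 (area = (32/2)·9.500²·sin(360°/32) = 281.71 mm²); the 24.5×27.5 cube at (12.5, 12.5) contributes its full rectangle (area 673.75 mm²); Combining (union): the 2 present regions are separate (no shared area or edge), so areas and boundary lengths simply add and each stays a separate island — area = 955.46 mm²; (rotated 55° about Z; rotation is an isometry so areas/perimeters/island counts are preserved). Checking containment: at z = 2.6 the cross-section extends beyond the z = 1.2 cross-section by about 673.75 mm².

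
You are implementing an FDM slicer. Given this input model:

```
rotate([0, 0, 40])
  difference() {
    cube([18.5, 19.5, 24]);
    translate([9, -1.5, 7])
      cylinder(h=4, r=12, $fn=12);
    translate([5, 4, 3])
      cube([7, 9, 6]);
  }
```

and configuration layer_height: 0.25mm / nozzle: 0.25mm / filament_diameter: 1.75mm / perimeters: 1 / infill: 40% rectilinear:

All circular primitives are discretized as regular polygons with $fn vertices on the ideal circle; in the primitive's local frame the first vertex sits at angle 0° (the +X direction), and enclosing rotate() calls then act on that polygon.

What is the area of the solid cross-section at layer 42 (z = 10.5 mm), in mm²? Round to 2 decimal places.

At z = 10.5 mm: the cube (footprint 18.5×19.5) is included at this height (area 360.75 mm²); the r=12 cylinder at (9, -1.5) gives a regular 12-gon of circumradius 12 (constant along its height) (area = (12/2)·12.000²·sin(360°/12) = 432.00 mm²); the cube at (5, 4) does not reach this height (z outside [3, 9]); Taking the first minus the rest: starting from the 18.5×19.5 cube (360.75 mm²), the r=12 cylinder at (9, -1.5) partially overlaps it — only the 163.53 mm² overlap (of its 432.00 mm²) is removed, clipping the outline — area = 197.22 mm²; (whole slice rotated 40° about Z — lengths, areas and connectivity unchanged). Overall, the cross-section is a single solid region. Net area = 197.22 mm².

197.22 mm²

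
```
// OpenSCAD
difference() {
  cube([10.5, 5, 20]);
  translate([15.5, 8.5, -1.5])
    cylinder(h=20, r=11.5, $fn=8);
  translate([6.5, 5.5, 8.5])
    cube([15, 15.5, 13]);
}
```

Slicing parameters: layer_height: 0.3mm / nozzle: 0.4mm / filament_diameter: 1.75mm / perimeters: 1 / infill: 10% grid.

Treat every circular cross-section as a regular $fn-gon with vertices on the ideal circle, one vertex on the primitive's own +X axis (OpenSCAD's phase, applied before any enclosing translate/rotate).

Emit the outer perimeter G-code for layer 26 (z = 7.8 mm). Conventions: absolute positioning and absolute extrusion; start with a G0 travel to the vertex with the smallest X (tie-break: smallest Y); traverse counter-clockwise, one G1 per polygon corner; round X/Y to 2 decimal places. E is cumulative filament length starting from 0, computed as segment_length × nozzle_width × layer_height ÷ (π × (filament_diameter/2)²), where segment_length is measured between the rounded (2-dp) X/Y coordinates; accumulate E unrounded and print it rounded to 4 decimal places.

G0 X0.00 Y0.00 Z7.80
G1 X8.26 Y0.00 E0.4121
G1 X7.37 Y0.37 E0.4602
G1 X5.45 Y5.00 E0.7102
G1 X0.00 Y5.00 E0.9821
G1 X0.00 Y0.00 E1.2316

At z = 7.8 mm: the cube is present — its section is the full 10.5×5 rectangle; the r=11.5 cylinder at (15.5, 8.5) contributes a regular 8-gon of circumradius 11.5; the cube at (6.5, 5.5) does not reach this height (z outside [8.5, 21.5]); After the difference (first − rest): starting from the 10.5×5 cube, the r=11.5 cylinder at (15.5, 8.5) partially overlaps it — only the 19.94 mm² overlap (of its 374.06 mm²) is removed, clipping the outline — 1 connected region. The outline is a single polygon with 5 vertices. Extrusion per mm of travel: 0.4 × 0.3 / (π × 0.875²) = 0.049890. Accumulating E over each segment gives final E = 1.2316.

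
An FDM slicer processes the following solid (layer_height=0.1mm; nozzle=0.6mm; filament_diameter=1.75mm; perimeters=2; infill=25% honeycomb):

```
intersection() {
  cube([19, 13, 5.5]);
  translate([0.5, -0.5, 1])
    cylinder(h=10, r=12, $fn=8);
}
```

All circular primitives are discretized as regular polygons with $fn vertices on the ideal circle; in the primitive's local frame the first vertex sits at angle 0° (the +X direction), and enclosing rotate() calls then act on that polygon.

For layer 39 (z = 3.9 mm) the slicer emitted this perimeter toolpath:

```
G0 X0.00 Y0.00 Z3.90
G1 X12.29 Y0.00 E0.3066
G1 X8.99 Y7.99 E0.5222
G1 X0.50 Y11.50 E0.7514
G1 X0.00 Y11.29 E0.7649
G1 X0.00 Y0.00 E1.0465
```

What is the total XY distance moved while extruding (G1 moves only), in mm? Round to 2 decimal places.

41.95 mm

Sum the Euclidean lengths of each G1 segment: total = 41.95 mm.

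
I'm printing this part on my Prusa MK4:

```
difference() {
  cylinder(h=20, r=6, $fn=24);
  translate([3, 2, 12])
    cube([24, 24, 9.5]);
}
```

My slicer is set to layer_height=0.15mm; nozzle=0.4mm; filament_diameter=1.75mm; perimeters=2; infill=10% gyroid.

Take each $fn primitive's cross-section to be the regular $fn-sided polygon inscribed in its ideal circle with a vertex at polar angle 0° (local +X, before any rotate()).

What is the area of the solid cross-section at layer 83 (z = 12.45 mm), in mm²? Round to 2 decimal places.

At z = 12.45 mm: the r=6 cylinder gives a regular 24-gon of circumradius 6 (constant along its height) (area = (24/2)·6.000²·sin(360°/24) = 111.81 mm²); the cube at (3, 2) (footprint 24×24) is included at this height (area 576.00 mm²); Subtracting the remaining from the first: starting from the r=6 cylinder (111.81 mm²), the 24×24 cube at (3, 2) partially overlaps it — only the 5.13 mm² overlap (of its 576.00 mm²) is removed, clipping the outline — area = 106.68 mm². Overall, the cross-section is a single solid region. Net area = 106.68 mm².

106.68 mm²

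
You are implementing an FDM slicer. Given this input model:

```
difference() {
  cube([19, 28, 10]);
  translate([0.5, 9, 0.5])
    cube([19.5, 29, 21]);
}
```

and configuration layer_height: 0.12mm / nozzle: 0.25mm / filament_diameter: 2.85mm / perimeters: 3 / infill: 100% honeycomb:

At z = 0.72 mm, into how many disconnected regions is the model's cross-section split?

At z = 0.72 mm: the cube (footprint 19×28) is included at this height; the 19.5×29 cube at (0.5, 9) contributes its full rectangle; After the difference (first − rest): starting from the 19×28 cube, the 19.5×29 cube at (0.5, 9) partially overlaps it — only the 351.50 mm² overlap (of its 565.50 mm²) is removed, clipping the outline — 1 connected region. The result has 1 disconnected region.

1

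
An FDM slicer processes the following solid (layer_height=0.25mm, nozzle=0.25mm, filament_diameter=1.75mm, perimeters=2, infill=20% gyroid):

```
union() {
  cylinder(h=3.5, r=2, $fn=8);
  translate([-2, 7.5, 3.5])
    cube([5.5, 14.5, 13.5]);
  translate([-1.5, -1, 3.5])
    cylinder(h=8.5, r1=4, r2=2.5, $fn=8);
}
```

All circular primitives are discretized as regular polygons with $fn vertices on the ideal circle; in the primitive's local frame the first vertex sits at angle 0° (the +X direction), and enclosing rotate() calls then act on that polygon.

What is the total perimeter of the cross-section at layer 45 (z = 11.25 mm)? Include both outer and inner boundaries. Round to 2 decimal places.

At z = 11.25 mm: the cylinder is not intersected at this z (z outside [0, 3.5]); the 5.5×14.5 cube at (-2, 7.5) contributes its full rectangle (perimeter 40.00 mm); the cone at (-1.5, -1) (r1=4→r2=2.5) has section circumradius 2.632 here — a regular 8-gon (perimeter = 2·8·2.632·sin(180°/8) = 16.12 mm); Combining (union): the 2 present regions are separate (no shared area or edge), so areas and boundary lengths simply add and each stays a separate island — boundary = 56.12 mm. Overall, the cross-section has 2 separate islands. Total boundary length (outer) = 56.12 mm.

56.12 mm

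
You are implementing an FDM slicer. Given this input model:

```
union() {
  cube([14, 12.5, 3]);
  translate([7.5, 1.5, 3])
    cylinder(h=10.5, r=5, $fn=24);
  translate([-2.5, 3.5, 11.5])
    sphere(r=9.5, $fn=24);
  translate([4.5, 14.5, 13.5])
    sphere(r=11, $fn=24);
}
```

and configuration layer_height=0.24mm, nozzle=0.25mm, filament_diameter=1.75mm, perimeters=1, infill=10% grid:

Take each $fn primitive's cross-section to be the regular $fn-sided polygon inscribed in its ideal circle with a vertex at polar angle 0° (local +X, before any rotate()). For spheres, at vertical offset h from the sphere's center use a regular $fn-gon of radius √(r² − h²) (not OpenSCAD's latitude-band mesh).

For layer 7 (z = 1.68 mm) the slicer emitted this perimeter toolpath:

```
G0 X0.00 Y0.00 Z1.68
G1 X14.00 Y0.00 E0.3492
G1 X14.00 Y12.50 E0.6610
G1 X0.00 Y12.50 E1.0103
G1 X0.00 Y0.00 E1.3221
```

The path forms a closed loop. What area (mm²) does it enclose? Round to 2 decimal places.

Apply the shoelace formula to the sequence of (X, Y) vertices; enclosed area = 175.00 mm².

175.00 mm²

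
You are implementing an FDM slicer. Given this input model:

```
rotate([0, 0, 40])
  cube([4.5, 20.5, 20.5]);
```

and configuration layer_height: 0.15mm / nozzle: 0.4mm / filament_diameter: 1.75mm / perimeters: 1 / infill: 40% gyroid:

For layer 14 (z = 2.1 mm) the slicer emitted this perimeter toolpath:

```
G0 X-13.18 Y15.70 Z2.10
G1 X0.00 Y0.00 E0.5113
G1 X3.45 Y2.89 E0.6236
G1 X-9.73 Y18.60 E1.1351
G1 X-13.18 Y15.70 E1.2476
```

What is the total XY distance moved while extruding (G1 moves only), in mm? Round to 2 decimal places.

Sum the Euclidean lengths of each G1 segment: total = 50.01 mm.

50.01 mm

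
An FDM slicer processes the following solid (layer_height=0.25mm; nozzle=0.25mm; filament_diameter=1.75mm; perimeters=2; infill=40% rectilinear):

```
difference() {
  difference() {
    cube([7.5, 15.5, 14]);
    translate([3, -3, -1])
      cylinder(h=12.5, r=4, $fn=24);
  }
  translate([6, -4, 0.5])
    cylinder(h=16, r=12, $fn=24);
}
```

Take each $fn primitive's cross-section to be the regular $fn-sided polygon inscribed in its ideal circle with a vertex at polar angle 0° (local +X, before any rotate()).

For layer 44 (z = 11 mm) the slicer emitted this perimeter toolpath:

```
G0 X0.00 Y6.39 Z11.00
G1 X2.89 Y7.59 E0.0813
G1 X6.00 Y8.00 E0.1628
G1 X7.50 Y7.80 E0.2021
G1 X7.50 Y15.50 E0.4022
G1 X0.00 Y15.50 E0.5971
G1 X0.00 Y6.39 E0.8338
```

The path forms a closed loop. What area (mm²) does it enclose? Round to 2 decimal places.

59.96 mm²

Apply the shoelace formula to the sequence of (X, Y) vertices; enclosed area = 59.96 mm².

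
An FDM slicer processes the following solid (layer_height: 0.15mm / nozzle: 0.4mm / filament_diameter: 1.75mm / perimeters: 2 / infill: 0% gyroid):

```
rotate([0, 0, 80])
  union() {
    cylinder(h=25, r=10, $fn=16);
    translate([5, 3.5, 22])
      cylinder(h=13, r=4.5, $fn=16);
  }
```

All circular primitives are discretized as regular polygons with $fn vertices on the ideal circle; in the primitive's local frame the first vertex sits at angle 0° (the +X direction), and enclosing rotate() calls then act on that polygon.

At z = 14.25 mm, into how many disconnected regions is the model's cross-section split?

1

At z = 14.25 mm: the r=10 cylinder gives a regular 16-gon of circumradius 10 (constant along its height); the cylinder at (5, 3.5) does not reach this height (z outside [22, 35]); Taking the union: only the r=10 cylinder is present, so the union is just that shape — 1 connected region; (whole slice rotated 80° about Z — lengths, areas and connectivity unchanged). The result has 1 disconnected region.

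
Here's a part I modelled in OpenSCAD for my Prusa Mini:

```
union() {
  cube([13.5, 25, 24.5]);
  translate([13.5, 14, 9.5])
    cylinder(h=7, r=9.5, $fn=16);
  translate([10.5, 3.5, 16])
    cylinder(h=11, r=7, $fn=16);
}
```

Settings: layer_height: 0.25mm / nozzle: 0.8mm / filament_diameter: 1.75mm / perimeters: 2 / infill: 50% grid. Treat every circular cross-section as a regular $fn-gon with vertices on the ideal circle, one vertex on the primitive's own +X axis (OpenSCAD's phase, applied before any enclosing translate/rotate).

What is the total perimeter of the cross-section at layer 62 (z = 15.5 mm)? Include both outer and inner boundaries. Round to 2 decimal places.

87.65 mm

At z = 15.5 mm: the cube (footprint 13.5×25) is included at this height (perimeter 77.00 mm); the cylinder at (13.5, 14): section is a regular 16-gon, circumradius r=9.5 (perimeter = 2·16·9.500·sin(180°/16) = 59.31 mm); the cylinder at (10.5, 3.5) is not intersected at this z (z outside [16, 27]); Taking the union: the regions partially overlap (shared area 138.15 mm²), so the edge portions inside another operand are dropped and the merged outline is re-measured after clipping — boundary = 87.65 mm. Overall, the cross-section is a single solid region. Total boundary length (outer) = 87.65 mm.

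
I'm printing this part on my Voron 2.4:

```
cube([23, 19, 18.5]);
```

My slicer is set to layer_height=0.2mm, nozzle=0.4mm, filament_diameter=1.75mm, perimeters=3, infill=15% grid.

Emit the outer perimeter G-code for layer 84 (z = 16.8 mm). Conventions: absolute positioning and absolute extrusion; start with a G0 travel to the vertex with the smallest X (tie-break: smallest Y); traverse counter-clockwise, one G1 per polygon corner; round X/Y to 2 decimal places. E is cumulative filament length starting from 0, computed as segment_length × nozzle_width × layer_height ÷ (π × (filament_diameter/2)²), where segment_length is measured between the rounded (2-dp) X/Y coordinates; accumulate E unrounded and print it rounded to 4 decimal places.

G0 X0.00 Y0.00 Z16.80
G1 X23.00 Y0.00 E0.7650
G1 X23.00 Y19.00 E1.3969
G1 X0.00 Y19.00 E2.1619
G1 X0.00 Y0.00 E2.7939

At z = 16.8 mm: the cube is present — its section is the full 23×19 rectangle. The outline is a single polygon with 4 vertices. Extrusion per mm of travel: 0.4 × 0.2 / (π × 0.875²) = 0.033260. Accumulating E over each segment gives final E = 2.7939.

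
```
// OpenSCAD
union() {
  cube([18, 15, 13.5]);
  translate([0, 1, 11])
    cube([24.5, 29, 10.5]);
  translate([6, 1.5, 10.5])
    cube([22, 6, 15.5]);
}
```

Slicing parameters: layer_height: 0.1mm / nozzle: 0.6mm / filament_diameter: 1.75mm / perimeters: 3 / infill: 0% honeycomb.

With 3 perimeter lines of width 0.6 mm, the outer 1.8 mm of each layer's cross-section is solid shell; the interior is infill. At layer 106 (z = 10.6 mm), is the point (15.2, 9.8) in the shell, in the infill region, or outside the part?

At z = 10.6 mm: the cube (footprint 18×15) is included at this height; the cube at (0, 1) does not reach this height (z outside [11, 21.5]); the 22×6 cube at (6, 1.5) contributes its full rectangle; Combining (union): the regions partially overlap (shared area 72.00 mm²), so overlapping operands fuse into one piece — 1 connected region. Overall, the cross-section is a single solid region. The nearest boundary edge runs (18.00, 15.00)→(18.00, 7.50); distance from the point to it = 2.80 mm. The point is inside the cross-section and 2.80 mm from the nearest boundary — more than the 1.8 mm shell width (3 × 0.6), so it's in the infill interior.

infill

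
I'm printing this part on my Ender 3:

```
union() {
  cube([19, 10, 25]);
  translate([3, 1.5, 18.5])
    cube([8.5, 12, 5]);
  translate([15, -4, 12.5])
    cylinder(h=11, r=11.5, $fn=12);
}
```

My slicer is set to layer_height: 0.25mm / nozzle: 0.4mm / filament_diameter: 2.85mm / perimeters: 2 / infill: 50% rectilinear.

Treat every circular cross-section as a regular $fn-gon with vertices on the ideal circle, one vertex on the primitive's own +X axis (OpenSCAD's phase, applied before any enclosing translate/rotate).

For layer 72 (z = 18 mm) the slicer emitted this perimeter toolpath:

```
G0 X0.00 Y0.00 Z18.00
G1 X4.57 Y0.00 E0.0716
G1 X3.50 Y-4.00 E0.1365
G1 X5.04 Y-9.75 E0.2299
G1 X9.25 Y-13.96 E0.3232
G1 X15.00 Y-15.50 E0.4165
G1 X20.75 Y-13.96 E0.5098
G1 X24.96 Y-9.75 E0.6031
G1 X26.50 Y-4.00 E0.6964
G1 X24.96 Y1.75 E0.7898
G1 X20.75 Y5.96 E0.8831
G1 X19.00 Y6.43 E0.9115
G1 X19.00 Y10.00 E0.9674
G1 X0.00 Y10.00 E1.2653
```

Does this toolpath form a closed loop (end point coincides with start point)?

no

Start point (G0): (0.00, 0.00). End point (last G1): the path does not return to the start — open.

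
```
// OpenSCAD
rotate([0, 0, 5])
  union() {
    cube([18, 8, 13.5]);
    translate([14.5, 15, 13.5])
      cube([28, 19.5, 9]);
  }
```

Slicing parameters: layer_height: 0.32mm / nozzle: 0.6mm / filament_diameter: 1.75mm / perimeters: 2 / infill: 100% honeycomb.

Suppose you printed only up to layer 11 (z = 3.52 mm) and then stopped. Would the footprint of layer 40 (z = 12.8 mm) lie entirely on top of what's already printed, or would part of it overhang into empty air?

entirely on top

Compare the two slices. At z = 3.52: the cube (footprint 18×8) is included at this height (area 144.00 mm²); the cube at (14.5, 15) does not reach this height (z outside [13.5, 22.5]); Merging all regions: only the 18×8 cube is present, so the union is just that shape — area = 144.00 mm²; (rotated 5° about Z; rotation is an isometry so areas/perimeters/island counts are preserved). At z = 12.8: the 18×8 cube contributes its full rectangle (area 144.00 mm²); the cube at (14.5, 15) is absent (z outside [13.5, 22.5]); Combining (union): only the 18×8 cube is present, so the union is just that shape — area = 144.00 mm²; (rotated 5° about Z; rotation is an isometry so areas/perimeters/island counts are preserved). Checking containment: the cross-section at z = 12.8 is a subset of the cross-section at z = 3.52.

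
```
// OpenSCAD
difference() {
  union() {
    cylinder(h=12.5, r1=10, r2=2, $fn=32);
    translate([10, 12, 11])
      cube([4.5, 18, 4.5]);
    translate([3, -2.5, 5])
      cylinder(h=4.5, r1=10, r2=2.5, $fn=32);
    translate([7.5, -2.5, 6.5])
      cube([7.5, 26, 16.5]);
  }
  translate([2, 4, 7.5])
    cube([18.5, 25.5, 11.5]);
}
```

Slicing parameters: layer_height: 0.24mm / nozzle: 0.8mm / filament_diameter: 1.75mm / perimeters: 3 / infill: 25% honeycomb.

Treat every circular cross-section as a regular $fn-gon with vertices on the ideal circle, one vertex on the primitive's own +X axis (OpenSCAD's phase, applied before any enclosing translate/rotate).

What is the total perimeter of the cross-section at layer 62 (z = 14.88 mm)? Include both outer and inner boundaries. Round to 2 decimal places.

At z = 14.88 mm: the cone does not reach this height (z outside [0, 12.5]); the 4.5×18 cube at (10, 12) contributes its full rectangle (perimeter 45.00 mm); the cone at (3, -2.5) is absent (z outside [5, 9.5]); the 7.5×26 cube at (7.5, -2.5) contributes its full rectangle (perimeter 67.00 mm); Merging all regions: the regions partially overlap (shared area 51.75 mm²), so the edge portions inside another operand are dropped and the merged outline is re-measured after clipping — boundary = 80.00 mm; the cube at (2, 4) is present — its section is the full 18.5×25.5 rectangle (perimeter 88.00 mm); Subtracting the remaining from the first: starting from the result so far, the 18.5×25.5 cube at (2, 4) partially overlaps it — only the 173.25 mm² overlap (of its 471.75 mm²) is removed, clipping the outline — boundary = 38.00 mm. Overall, the cross-section has 2 separate islands. Total boundary length (outer) = 38.00 mm.

38.00 mm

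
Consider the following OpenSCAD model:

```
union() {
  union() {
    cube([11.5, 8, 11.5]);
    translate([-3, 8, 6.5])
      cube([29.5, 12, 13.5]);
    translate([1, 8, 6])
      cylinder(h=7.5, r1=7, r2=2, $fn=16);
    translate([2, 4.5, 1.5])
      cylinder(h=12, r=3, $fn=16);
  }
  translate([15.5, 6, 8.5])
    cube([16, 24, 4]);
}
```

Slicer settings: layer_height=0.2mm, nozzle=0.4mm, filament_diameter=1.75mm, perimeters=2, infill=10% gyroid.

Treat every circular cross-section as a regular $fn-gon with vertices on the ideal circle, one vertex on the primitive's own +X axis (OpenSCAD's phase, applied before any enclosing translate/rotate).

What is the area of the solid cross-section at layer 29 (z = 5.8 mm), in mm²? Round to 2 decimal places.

94.91 mm²

At z = 5.8 mm: the 11.5×8 cube contributes its full rectangle (area 92.00 mm²); the cube at (-3, 8) is not intersected at this z (z outside [6.5, 20]); the cone at (1, 8) does not reach this height (z outside [6, 13.5]); the r=3 cylinder at (2, 4.5) contributes a regular 16-gon of circumradius 3 (area = (16/2)·3.000²·sin(360°/16) = 27.55 mm²); Merging all regions: the regions partially overlap — summed areas 119.55 mm² minus the doubly-counted overlap 24.64 mm² gives 94.91 mm² — area = 94.91 mm²; the cube at (15.5, 6) is not intersected at this z (z outside [8.5, 12.5]); Taking the union: only that combined region is present, so the union is just that shape — area = 94.91 mm². Overall, the cross-section is a single solid region. Net area = 94.91 mm².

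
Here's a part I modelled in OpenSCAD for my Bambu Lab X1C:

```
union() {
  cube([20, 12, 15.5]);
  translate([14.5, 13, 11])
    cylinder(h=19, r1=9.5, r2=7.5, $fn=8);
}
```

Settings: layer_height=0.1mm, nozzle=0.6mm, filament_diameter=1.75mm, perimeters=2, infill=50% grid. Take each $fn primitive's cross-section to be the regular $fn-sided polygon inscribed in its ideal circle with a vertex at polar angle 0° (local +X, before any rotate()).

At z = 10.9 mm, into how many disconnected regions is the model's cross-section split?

1

At z = 10.9 mm: the cube (footprint 20×12) is included at this height; the cone at (14.5, 13) is absent (z outside [11, 30]); Taking the union: only the 20×12 cube is present, so the union is just that shape — 1 connected region. The result has 1 disconnected region.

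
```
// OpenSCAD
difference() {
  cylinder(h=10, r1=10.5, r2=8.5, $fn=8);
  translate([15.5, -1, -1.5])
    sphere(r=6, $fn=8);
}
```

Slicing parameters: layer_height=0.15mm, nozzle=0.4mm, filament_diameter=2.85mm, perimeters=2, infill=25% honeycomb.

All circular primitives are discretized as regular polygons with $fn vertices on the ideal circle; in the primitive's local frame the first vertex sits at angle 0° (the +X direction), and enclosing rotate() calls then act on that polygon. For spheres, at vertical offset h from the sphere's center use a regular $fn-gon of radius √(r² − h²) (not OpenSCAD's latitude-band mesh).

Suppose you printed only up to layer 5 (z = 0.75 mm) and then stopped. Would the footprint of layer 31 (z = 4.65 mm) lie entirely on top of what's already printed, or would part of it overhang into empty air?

entirely on top

Compare the two slices. At z = 0.75: the cone contributes a regular 8-gon of circumradius 10.350 (interpolated between r1=10.5 and r2=8.5 at t=0.075) (area = (8/2)·10.350²·sin(360°/8) = 302.99 mm²); the sphere at (15.5, -1): section is a regular 8-gon, circumradius = √(r²−h²) = √(6²−2.25²) = 5.562 (area = (8/2)·5.562²·sin(360°/8) = 87.50 mm²); Subtracting the remaining from the first: starting from the cone (302.99 mm²), the r=6 sphere at (15.5, -1) misses the remaining region (no effect) — area = 302.99 mm². At z = 4.65: the cone: at t=0.465 of its height the radius interpolates to r₁+(r₂−r₁)t = 9.570, giving a regular 8-gon of that circumradius (area = (8/2)·9.570²·sin(360°/8) = 259.04 mm²); the sphere at (15.5, -1) is not intersected at this z (|z−center|=6.150 > r=6); Subtracting the remaining from the first: none of the subtracted shapes is present at this height, so the cone is unchanged — area = 259.04 mm². Checking containment: the cross-section at z = 4.65 is a subset of the cross-section at z = 0.75.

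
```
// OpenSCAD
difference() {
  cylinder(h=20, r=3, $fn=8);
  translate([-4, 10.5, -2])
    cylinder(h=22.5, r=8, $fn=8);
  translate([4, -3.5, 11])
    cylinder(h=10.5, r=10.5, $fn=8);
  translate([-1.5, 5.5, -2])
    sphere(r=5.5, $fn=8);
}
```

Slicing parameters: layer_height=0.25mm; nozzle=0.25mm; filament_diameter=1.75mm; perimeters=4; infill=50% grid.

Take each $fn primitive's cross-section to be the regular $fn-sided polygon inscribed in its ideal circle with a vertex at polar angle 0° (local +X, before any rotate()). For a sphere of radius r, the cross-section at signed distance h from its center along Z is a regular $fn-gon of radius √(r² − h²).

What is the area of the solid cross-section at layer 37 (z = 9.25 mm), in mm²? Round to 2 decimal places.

25.46 mm²

At z = 9.25 mm: the cylinder: section is a regular 8-gon, circumradius r=3 (area = (8/2)·3.000²·sin(360°/8) = 25.46 mm²); the r=8 cylinder at (-4, 10.5) contributes a regular 8-gon of circumradius 8 (area = (8/2)·8.000²·sin(360°/8) = 181.02 mm²); the cylinder at (4, -3.5) is absent (z outside [11, 21.5]); the sphere at (-1.5, 5.5) is absent (|z−center|=11.250 > r=5.5); Subtracting the remaining from the first: starting from the r=3 cylinder (25.46 mm²), the r=8 cylinder at (-4, 10.5) misses the remaining region (no effect) — area = 25.46 mm². Overall, the cross-section is a single solid region. Net area = 25.46 mm².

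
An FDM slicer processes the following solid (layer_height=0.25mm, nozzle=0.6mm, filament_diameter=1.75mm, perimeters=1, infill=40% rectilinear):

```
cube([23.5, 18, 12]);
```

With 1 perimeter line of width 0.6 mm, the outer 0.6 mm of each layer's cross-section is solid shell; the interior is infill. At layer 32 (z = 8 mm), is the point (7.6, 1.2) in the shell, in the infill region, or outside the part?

At z = 8 mm: the cube (footprint 23.5×18) is included at this height. Overall, the cross-section is a single solid region. The nearest boundary edge runs (0.00, 0.00)→(23.50, 0.00); distance from the point to it = 1.20 mm. The point is inside the cross-section and 1.20 mm from the nearest boundary — more than the 0.6 mm shell width (1 × 0.6), so it's in the infill interior.

infill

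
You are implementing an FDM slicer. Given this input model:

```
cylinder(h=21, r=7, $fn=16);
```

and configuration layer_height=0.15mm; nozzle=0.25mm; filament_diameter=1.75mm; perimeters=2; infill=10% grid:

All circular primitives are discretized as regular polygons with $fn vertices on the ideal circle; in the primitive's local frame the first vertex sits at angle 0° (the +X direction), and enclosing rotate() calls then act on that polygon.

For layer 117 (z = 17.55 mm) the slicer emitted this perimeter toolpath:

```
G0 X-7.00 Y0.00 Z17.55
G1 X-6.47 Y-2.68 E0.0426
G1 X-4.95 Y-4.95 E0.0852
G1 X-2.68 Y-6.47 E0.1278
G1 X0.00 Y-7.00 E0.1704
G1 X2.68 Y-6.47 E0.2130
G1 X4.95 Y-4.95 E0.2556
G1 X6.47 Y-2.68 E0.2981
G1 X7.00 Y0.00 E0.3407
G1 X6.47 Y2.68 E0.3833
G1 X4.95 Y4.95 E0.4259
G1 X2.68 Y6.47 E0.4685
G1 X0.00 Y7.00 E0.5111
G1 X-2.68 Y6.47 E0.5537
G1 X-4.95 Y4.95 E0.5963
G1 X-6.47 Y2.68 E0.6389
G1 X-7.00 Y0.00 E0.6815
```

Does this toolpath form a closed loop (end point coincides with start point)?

Start point (G0): (-7.00, 0.00). End point (last G1): the path returns to the start — closed.

yes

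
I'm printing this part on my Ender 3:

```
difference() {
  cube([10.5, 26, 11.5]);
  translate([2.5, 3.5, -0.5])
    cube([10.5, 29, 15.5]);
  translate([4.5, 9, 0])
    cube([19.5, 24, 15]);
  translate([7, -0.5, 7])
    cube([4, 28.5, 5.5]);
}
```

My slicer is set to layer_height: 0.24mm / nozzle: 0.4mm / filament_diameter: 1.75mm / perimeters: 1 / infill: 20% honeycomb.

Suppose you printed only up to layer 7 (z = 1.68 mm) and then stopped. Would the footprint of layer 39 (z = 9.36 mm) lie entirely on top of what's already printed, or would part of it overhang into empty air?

Compare the two slices. At z = 1.68: the 10.5×26 cube contributes its full rectangle (area 273.00 mm²); the cube at (2.5, 3.5) (footprint 10.5×29) is included at this height (area 304.50 mm²); the 19.5×24 cube at (4.5, 9) contributes its full rectangle (area 468.00 mm²); the cube at (7, -0.5) does not reach this height (z outside [7, 12.5]); After the difference (first − rest): starting from the 10.5×26 cube (273.00 mm²), the 10.5×29 cube at (2.5, 3.5) partially overlaps it — only the 180.00 mm² overlap (of its 304.50 mm²) is removed, clipping the outline; the 19.5×24 cube at (4.5, 9) misses the remaining region (no effect) — area = 93.00 mm². At z = 9.36: the cube is present — its section is the full 10.5×26 rectangle (area 273.00 mm²); the cube at (2.5, 3.5) (footprint 10.5×29) is included at this height (area 304.50 mm²); the 19.5×24 cube at (4.5, 9) contributes its full rectangle (area 468.00 mm²); the cube at (7, -0.5) is present — its section is the full 4×28.5 rectangle (area 114.00 mm²); Subtracting the remaining from the first: starting from the 10.5×26 cube (273.00 mm²), the 10.5×29 cube at (2.5, 3.5) partially overlaps it — only the 180.00 mm² overlap (of its 304.50 mm²) is removed, clipping the outline; the 19.5×24 cube at (4.5, 9) misses the remaining region (no effect); the 4×28.5 cube at (7, -0.5) partially overlaps it — only the 12.25 mm² overlap (of its 114.00 mm²) is removed, clipping the outline — area = 80.75 mm². Checking containment: the cross-section at z = 9.36 is a subset of the cross-section at z = 1.68.

entirely on top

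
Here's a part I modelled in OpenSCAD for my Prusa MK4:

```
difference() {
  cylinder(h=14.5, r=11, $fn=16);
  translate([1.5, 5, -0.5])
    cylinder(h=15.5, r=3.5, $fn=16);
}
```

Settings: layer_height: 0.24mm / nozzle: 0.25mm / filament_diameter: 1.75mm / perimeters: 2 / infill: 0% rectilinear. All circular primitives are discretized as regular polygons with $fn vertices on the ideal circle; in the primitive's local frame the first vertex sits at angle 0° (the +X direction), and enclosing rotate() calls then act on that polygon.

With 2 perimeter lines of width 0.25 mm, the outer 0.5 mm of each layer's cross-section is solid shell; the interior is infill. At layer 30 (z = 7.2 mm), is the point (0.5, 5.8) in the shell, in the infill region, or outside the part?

At z = 7.2 mm: the r=11 cylinder gives a regular 16-gon of circumradius 11 (constant along its height); the r=3.5 cylinder at (1.5, 5) contributes a regular 16-gon of circumradius 3.5; Taking the first minus the rest: starting from the r=11 cylinder, the r=3.5 cylinder at (1.5, 5) lies wholly inside it (removes its full 37.50 mm² and its 21.85 mm outline becomes a hole wall) — 1 connected region with 1 hole. Overall, the cross-section is one region with 1 hole. The nearest boundary edge runs (-0.97, 7.47)→(-1.73, 6.34); distance from the point to it = 2.16 mm. The point is not inside any of the regions above, so it lies outside the cross-section (2.16 mm from the nearest boundary).

outside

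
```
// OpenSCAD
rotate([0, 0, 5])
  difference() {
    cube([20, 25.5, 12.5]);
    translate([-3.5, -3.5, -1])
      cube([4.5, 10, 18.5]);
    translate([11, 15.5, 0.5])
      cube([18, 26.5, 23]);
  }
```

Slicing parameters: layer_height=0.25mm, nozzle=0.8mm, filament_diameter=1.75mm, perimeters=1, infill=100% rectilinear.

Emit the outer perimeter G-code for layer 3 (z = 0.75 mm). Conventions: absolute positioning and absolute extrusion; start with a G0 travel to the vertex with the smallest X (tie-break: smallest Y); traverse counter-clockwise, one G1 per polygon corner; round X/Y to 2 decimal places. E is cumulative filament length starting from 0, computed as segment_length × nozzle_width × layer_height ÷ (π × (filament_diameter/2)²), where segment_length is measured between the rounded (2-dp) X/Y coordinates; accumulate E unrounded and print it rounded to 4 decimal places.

At z = 0.75 mm: the 20×25.5 cube contributes its full rectangle; the cube at (-3.5, -3.5) is present — its section is the full 4.5×10 rectangle; the cube at (11, 15.5) (footprint 18×26.5) is included at this height; Subtracting the remaining from the first: starting from the 20×25.5 cube, the 4.5×10 cube at (-3.5, -3.5) partially overlaps it — only the 6.50 mm² overlap (of its 45.00 mm²) is removed, clipping the outline; the 18×26.5 cube at (11, 15.5) partially overlaps it — only the 90.00 mm² overlap (of its 477.00 mm²) is removed, clipping the outline — 1 connected region; (rotated 5° about Z; rotation is an isometry so areas/perimeters/island counts are preserved). The outline is a single polygon with 8 vertices. Extrusion per mm of travel: 0.8 × 0.25 / (π × 0.875²) = 0.083150. Accumulating E over each segment gives final E = 7.5646.

G0 X-2.22 Y25.40 Z0.75
G1 X-0.57 Y6.48 E1.5792
G1 X0.43 Y6.56 E1.6626
G1 X1.00 Y0.09 E2.2027
G1 X19.92 Y1.74 E3.7818
G1 X18.57 Y17.18 E5.0706
G1 X9.61 Y16.40 E5.8184
G1 X8.74 Y26.36 E6.6497
G1 X-2.22 Y25.40 E7.5646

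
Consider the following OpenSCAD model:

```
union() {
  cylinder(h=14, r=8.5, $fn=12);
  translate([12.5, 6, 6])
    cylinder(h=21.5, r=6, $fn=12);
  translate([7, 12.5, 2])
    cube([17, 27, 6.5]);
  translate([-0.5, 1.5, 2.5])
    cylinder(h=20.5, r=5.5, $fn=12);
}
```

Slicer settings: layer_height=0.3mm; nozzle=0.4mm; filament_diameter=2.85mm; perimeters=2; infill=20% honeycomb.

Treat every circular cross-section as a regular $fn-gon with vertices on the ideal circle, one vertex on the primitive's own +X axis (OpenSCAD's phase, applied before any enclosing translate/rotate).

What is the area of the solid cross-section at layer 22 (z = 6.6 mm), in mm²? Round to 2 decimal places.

783.05 mm²

At z = 6.6 mm: the cylinder: section is a regular 12-gon, circumradius r=8.5 (area = (12/2)·8.500²·sin(360°/12) = 216.75 mm²); the r=6 cylinder at (12.5, 6) gives a regular 12-gon of circumradius 6 (constant along its height) (area = (12/2)·6.000²·sin(360°/12) = 108.00 mm²); the 17×27 cube at (7, 12.5) contributes its full rectangle (area 459.00 mm²); the cylinder at (-0.5, 1.5): section is a regular 12-gon, circumradius r=5.5 (area = (12/2)·5.500²·sin(360°/12) = 90.75 mm²); Taking the union: the regions partially overlap — summed areas 874.50 mm² minus the doubly-counted overlap 91.45 mm² gives 783.05 mm² — area = 783.05 mm². Overall, the cross-section has 2 separate islands. Net area = 783.05 mm².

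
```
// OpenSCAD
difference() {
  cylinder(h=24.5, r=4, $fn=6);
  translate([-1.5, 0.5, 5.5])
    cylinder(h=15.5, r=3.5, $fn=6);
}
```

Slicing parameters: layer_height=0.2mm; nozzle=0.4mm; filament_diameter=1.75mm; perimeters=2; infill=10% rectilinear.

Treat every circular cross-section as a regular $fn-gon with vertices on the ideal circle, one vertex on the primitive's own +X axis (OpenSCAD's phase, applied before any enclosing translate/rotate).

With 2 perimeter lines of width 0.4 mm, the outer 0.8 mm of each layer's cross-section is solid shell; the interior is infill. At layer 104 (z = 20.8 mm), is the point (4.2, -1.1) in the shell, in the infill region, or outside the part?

outside

At z = 20.8 mm: the r=4 cylinder contributes a regular 6-gon of circumradius 4; the r=3.5 cylinder at (-1.5, 0.5) contributes a regular 6-gon of circumradius 3.5; Taking the first minus the rest: starting from the r=4 cylinder, the r=3.5 cylinder at (-1.5, 0.5) partially overlaps it — only the 25.47 mm² overlap (of its 31.83 mm²) is removed, clipping the outline — 1 connected region. Overall, the cross-section is a single solid region. The nearest boundary edge runs (4.00, 0.00)→(2.00, -3.46); distance from the point to it = 0.72 mm. The point is not inside any of the regions above, so it lies outside the cross-section (0.72 mm from the nearest boundary).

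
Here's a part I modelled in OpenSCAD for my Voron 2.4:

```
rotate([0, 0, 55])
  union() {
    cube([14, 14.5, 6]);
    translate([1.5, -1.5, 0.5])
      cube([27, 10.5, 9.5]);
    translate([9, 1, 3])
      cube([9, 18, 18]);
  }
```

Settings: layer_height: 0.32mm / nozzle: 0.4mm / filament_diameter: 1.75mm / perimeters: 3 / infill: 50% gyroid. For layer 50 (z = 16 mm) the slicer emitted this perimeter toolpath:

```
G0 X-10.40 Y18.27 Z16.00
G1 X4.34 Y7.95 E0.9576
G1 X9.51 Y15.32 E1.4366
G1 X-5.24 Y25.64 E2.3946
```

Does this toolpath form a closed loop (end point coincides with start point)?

no

Start point (G0): (-10.40, 18.27). End point (last G1): the path does not return to the start — open.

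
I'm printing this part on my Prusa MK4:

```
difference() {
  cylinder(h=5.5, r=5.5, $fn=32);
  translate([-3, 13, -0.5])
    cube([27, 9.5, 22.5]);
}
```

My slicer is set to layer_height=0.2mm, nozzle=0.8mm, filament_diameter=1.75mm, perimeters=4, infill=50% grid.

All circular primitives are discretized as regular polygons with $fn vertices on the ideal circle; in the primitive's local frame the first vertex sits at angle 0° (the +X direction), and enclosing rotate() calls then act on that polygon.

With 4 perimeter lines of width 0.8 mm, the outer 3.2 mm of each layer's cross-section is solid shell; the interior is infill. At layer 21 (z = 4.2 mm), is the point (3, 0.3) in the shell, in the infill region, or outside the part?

At z = 4.2 mm: the r=5.5 cylinder gives a regular 32-gon of circumradius 5.5 (constant along its height); the 27×9.5 cube at (-3, 13) contributes its full rectangle; Taking the first minus the rest: starting from the r=5.5 cylinder, the 27×9.5 cube at (-3, 13) misses the remaining region (no effect) — 1 connected region. Overall, the cross-section is a single solid region. The nearest boundary edge runs (5.39, 1.07)→(5.50, 0.00); distance from the point to it = 2.46 mm. The point is inside the cross-section, 2.46 mm from the nearest boundary — within the 3.2 mm shell band (4 × 0.8).

shell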